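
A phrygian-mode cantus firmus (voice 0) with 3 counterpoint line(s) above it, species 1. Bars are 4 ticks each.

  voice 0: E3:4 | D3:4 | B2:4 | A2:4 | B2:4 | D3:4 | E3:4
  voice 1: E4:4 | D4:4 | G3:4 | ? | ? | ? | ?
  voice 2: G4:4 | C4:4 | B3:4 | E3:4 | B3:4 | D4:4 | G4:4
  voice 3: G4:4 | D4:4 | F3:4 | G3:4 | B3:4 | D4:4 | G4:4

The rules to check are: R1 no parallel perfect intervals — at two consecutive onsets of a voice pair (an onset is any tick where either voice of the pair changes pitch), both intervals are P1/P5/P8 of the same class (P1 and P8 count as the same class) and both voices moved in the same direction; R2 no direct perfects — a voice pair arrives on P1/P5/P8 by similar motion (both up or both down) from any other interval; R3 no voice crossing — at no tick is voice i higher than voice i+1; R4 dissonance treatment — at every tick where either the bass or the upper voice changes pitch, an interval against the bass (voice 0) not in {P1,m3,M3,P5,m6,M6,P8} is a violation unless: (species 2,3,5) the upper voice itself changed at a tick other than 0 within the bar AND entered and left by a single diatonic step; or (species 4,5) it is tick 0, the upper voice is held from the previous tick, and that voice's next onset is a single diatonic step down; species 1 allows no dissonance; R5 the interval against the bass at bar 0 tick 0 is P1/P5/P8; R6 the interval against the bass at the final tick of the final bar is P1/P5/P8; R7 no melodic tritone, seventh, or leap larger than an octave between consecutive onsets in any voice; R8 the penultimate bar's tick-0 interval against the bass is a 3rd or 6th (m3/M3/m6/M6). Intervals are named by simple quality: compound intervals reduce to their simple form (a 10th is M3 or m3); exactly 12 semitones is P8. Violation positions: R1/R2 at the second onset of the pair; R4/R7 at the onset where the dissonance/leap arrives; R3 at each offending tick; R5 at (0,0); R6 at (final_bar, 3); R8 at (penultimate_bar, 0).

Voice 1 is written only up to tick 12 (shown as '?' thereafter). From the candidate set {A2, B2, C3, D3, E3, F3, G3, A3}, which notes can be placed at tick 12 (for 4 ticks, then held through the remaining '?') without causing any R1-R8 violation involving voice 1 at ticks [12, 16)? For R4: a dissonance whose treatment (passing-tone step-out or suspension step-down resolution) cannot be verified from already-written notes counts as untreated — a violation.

A2: violates R2,R7
B2: violates R4
C3: legal
D3: violates R4
E3: violates R2
F3: violates R3
G3: violates R3,R4
A3: violates R3

{C3}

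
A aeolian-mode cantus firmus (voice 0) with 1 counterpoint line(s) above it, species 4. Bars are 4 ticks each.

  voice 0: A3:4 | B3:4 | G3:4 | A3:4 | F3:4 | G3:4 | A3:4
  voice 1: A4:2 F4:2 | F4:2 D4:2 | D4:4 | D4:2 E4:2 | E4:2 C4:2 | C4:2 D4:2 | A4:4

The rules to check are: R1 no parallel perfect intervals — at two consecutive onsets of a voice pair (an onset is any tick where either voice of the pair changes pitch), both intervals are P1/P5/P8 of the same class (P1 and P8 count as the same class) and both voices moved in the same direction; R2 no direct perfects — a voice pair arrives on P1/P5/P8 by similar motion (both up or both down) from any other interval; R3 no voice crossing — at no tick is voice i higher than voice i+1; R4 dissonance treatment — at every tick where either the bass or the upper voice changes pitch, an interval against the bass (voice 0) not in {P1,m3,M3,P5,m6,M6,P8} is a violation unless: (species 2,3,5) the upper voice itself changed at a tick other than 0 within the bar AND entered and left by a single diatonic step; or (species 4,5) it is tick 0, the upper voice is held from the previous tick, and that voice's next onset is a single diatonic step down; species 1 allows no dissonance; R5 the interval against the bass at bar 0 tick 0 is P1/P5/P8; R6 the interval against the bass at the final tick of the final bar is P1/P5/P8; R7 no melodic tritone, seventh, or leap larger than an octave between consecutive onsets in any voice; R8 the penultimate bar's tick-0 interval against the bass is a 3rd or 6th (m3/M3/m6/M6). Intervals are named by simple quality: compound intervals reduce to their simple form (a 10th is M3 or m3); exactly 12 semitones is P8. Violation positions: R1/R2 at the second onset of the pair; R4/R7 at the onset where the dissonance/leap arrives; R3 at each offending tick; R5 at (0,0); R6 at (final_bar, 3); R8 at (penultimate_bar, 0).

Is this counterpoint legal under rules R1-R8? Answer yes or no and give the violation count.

bar 0: v0=A3 v1=A4 (P8)
bar 1: v0=B3 v1=F4 (TT)
bar 2: v0=G3 v1=D4 (P5)
bar 3: v0=A3 v1=D4 (P4)
bar 4: v0=F3 v1=E4 (M7)
bar 5: v0=G3 v1=C4 (P4)
bar 6: v0=A3 v1=A4 (P8)
  R4 @ bar1.0: B3/F4 TT untreated
  R4 @ bar3.0: A3/D4 P4 untreated
  R4 @ bar4.0: F3/E4 M7 untreated
  R4 @ bar5.0: G3/C4 P4 untreated
  R8 @ bar5.0: penult P4 not 3rd/6th
  R2 @ bar6.0: G3/D4 P5 -> A3/A4 P8 similar

No (6 violations)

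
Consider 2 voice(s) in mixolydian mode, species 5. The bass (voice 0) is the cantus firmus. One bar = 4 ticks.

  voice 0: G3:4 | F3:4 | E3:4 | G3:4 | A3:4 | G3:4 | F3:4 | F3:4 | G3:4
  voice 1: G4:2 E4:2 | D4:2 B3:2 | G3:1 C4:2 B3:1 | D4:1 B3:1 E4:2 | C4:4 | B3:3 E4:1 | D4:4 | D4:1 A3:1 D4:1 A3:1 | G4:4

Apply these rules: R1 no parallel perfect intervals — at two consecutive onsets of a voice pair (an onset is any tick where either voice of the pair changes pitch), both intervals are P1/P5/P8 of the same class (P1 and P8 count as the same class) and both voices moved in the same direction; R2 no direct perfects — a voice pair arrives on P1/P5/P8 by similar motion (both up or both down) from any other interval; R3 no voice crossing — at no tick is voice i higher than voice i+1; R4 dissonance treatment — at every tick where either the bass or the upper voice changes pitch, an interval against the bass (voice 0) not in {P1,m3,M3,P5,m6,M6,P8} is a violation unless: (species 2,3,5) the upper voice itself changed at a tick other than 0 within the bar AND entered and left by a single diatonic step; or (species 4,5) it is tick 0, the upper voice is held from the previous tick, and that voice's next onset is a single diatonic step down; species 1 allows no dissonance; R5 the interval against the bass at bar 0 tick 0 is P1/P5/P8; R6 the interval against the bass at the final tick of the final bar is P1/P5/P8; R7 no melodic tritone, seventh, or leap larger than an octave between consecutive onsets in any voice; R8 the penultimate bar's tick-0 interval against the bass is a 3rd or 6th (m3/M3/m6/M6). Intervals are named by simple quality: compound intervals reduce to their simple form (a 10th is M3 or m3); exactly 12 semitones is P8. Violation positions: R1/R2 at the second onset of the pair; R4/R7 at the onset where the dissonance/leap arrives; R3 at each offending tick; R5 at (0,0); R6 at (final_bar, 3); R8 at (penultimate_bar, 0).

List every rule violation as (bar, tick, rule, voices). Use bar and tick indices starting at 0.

bar 0: v0=G3 v1=G4 downbeat P8
bar 1: v0=F3 v1=D4 downbeat M6
bar 2: v0=E3 v1=G3 downbeat m3
bar 3: v0=G3 v1=D4 downbeat P5
bar 4: v0=A3 v1=C4 downbeat m3
bar 5: v0=G3 v1=B3 downbeat M3
bar 6: v0=F3 v1=D4 downbeat M6
bar 7: v0=F3 v1=D4 downbeat M6
bar 8: v0=G3 v1=G4 downbeat P8
  -> R4 @ bar 1 tick 2 v(0, 1): F3/B3 TT untreated
  -> R1 @ bar 3 tick 0 v(0, 1): E3/B3 P5 -> G3/D4 P5 similar
  -> R2 @ bar 8 tick 0 v(0, 1): F3/A3 M3 -> G3/G4 P8 similar
  -> R7 @ bar 8 tick 0 v(1,): A3->G4 leap 10st

(1, 2, R4, (0, 1))
(3, 0, R1, (0, 1))
(8, 0, R2, (0, 1))
(8, 0, R7, (1,))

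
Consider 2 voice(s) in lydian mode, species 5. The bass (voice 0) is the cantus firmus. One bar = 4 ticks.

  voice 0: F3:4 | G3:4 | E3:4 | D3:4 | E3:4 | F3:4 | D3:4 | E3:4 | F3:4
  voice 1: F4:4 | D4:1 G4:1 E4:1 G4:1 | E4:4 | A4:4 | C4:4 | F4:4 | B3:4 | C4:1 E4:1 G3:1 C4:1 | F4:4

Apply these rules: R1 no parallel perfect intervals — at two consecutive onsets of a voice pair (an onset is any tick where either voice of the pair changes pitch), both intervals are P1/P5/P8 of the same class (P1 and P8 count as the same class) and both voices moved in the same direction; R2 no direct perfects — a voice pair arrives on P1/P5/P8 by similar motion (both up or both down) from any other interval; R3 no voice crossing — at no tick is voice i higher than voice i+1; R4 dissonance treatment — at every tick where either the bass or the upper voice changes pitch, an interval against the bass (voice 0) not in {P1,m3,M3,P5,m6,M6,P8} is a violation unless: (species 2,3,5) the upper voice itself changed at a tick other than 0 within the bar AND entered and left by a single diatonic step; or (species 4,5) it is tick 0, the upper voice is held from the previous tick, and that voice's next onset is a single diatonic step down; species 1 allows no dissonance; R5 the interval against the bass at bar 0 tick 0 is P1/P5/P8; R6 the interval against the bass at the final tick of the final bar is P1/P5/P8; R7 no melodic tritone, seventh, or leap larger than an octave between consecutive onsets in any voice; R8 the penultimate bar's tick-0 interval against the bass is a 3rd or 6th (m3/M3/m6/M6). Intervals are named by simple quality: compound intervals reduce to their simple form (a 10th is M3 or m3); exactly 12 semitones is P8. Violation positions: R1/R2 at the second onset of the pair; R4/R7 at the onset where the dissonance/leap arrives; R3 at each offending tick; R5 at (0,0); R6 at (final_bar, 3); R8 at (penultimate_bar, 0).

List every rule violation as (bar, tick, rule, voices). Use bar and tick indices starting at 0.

bar 0: v0=F3 v1=F4 downbeat P8
bar 1: v0=G3 v1=D4 downbeat P5
bar 2: v0=E3 v1=E4 downbeat P8
bar 3: v0=D3 v1=A4 downbeat P5
bar 4: v0=E3 v1=C4 downbeat m6
bar 5: v0=F3 v1=F4 downbeat P8
bar 6: v0=D3 v1=B3 downbeat M6
bar 7: v0=E3 v1=C4 downbeat m6
bar 8: v0=F3 v1=F4 downbeat P8
  -> R1 @ bar 2 tick 0 v(0, 1): G3/G4 P8 -> E3/E4 P8 similar
  -> R2 @ bar 5 tick 0 v(0, 1): E3/C4 m6 -> F3/F4 P8 similar
  -> R7 @ bar 6 tick 0 v(1,): F4->B3 leap 6st
  -> R2 @ bar 8 tick 0 v(0, 1): E3/C4 m6 -> F3/F4 P8 similar

(2, 0, R1, (0, 1))
(5, 0, R2, (0, 1))
(6, 0, R7, (1,))
(8, 0, R2, (0, 1))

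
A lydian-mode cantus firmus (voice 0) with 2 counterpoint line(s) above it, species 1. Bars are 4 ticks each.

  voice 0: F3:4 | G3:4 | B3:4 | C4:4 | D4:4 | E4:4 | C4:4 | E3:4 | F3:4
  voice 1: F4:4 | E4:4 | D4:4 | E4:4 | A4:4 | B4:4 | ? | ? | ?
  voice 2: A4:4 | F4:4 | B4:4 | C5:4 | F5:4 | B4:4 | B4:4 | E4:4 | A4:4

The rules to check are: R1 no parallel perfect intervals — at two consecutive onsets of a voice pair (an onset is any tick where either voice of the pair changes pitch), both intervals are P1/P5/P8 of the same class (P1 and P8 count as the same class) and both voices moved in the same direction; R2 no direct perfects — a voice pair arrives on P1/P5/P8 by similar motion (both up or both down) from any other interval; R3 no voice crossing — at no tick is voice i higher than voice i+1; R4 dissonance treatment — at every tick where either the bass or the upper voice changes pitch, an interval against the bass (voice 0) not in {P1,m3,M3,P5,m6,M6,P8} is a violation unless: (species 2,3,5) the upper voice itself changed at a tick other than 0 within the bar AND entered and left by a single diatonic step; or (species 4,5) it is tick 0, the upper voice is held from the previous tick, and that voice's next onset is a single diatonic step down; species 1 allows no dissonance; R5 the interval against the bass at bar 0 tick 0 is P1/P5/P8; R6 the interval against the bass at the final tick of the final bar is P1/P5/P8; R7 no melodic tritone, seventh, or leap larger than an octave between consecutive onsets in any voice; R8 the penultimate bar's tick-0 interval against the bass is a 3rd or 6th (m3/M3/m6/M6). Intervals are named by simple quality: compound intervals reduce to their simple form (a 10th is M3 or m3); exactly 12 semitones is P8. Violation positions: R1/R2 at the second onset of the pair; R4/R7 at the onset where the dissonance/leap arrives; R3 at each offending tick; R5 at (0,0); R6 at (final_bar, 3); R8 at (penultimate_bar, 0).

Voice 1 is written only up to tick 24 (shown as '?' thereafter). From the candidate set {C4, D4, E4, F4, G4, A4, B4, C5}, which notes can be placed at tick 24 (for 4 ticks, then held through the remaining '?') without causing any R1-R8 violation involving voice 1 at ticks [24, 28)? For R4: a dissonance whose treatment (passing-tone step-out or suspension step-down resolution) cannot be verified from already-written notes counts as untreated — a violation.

{A4, E4}

C4: violates R2,R7
D4: violates R4
E4: legal
F4: violates R4,R7
G4: violates R1
A4: legal
B4: violates R4
C5: violates R3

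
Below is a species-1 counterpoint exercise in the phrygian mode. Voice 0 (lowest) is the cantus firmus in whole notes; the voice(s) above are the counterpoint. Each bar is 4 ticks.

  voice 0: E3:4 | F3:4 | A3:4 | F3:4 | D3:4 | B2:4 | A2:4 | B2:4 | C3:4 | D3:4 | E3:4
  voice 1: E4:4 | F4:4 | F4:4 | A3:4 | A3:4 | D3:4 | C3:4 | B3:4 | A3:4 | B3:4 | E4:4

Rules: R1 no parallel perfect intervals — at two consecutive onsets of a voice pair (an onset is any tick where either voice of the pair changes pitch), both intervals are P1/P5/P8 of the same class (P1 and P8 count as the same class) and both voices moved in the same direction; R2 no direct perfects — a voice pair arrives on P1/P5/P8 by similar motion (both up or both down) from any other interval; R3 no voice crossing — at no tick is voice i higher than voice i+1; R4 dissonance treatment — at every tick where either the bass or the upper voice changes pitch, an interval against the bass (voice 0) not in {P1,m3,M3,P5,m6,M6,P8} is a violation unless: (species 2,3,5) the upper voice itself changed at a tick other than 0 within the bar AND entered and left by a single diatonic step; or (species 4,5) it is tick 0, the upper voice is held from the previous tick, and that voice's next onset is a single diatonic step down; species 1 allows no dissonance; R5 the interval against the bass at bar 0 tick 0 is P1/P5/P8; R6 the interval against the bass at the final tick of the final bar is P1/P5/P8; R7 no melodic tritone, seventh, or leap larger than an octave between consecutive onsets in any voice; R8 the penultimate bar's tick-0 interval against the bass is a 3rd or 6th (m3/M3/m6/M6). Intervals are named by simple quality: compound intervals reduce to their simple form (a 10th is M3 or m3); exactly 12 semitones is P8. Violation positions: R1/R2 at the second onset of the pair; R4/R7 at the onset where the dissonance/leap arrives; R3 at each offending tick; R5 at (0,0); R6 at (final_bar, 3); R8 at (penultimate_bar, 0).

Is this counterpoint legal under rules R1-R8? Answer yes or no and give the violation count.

No (4 violations)

bar 0: v0=E3 v1=E4 (P8)
bar 1: v0=F3 v1=F4 (P8)
bar 2: v0=A3 v1=F4 (m6)
bar 3: v0=F3 v1=A3 (M3)
bar 4: v0=D3 v1=A3 (P5)
bar 5: v0=B2 v1=D3 (m3)
bar 6: v0=A2 v1=C3 (m3)
bar 7: v0=B2 v1=B3 (P8)
bar 8: v0=C3 v1=A3 (M6)
bar 9: v0=D3 v1=B3 (M6)
bar 10: v0=E3 v1=E4 (P8)
  R1 @ bar1.0: E3/E4 P8 -> F3/F4 P8 similar
  R2 @ bar7.0: A2/C3 m3 -> B2/B3 P8 similar
  R7 @ bar7.0: C3->B3 leap 11st
  R2 @ bar10.0: D3/B3 M6 -> E3/E4 P8 similar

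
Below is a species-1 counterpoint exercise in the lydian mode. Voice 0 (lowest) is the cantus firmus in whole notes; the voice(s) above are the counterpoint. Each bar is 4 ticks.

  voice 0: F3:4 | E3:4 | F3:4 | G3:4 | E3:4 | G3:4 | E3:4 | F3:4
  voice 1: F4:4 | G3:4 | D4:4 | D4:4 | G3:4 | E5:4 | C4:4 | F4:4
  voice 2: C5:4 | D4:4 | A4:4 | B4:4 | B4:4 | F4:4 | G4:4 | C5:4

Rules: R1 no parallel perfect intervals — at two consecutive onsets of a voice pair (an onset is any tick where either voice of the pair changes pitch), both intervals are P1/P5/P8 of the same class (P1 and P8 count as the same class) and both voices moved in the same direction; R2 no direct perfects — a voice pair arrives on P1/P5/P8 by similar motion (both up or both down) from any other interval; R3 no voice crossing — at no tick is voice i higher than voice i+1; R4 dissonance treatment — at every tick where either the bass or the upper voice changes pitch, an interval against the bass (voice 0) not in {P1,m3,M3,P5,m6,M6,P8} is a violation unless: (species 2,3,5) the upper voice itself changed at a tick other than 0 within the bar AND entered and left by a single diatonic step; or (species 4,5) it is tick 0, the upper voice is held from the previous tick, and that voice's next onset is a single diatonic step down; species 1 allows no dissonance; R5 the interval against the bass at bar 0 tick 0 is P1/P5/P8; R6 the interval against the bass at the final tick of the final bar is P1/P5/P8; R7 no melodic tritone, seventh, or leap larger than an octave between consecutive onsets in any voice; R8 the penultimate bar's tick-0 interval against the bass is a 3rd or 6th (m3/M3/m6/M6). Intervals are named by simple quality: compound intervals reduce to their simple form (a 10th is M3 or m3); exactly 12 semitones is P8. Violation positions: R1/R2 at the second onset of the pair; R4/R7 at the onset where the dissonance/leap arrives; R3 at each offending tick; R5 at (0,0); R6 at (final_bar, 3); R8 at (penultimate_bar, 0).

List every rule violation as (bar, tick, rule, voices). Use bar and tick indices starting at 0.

bar 0: v0=F3 v1=F4 v2=C5 downbeat P5
bar 1: v0=E3 v1=G3 v2=D4 downbeat m7
bar 2: v0=F3 v1=D4 v2=A4 downbeat M3
bar 3: v0=G3 v1=D4 v2=B4 downbeat M3
bar 4: v0=E3 v1=G3 v2=B4 downbeat P5
bar 5: v0=G3 v1=E5 v2=F4 downbeat m7
bar 6: v0=E3 v1=C4 v2=G4 downbeat m3
bar 7: v0=F3 v1=F4 v2=C5 downbeat P5
  -> R1 @ bar 1 tick 0 v(1, 2): F4/C5 P5 -> G3/D4 P5 similar
  -> R4 @ bar 1 tick 0 v(0, 2): E3/D4 m7 untreated
  -> R7 @ bar 1 tick 0 v(1,): F4->G3 leap 10st
  -> R7 @ bar 1 tick 0 v(2,): C5->D4 leap 10st
  -> R1 @ bar 2 tick 0 v(1, 2): G3/D4 P5 -> D4/A4 P5 similar
  -> R3 @ bar 5 tick 0 v(1, 2): E5 above F4
  -> R4 @ bar 5 tick 0 v(0, 2): G3/F4 m7 untreated
  -> R7 @ bar 5 tick 0 v(1,): G3->E5 leap 21st
  -> R7 @ bar 5 tick 0 v(2,): B4->F4 leap 6st
  -> R3 @ bar 5 tick 1 v(1, 2): E5 above F4
  -> R3 @ bar 5 tick 2 v(1, 2): E5 above F4
  -> R3 @ bar 5 tick 3 v(1, 2): E5 above F4
  -> R7 @ bar 6 tick 0 v(1,): E5->C4 leap 16st
  -> R1 @ bar 7 tick 0 v(1, 2): C4/G4 P5 -> F4/C5 P5 similar
  -> R2 @ bar 7 tick 0 v(0, 1): E3/C4 m6 -> F3/F4 P8 similar
  -> R2 @ bar 7 tick 0 v(0, 2): E3/G4 m3 -> F3/C5 P5 similar

(1, 0, R1, (1, 2))
(1, 0, R4, (0, 2))
(1, 0, R7, (1,))
(1, 0, R7, (2,))
(2, 0, R1, (1, 2))
(5, 0, R3, (1, 2))
(5, 0, R4, (0, 2))
(5, 0, R7, (1,))
(5, 0, R7, (2,))
(5, 1, R3, (1, 2))
(5, 2, R3, (1, 2))
(5, 3, R3, (1, 2))
(6, 0, R7, (1,))
(7, 0, R1, (1, 2))
(7, 0, R2, (0, 1))
(7, 0, R2, (0, 2))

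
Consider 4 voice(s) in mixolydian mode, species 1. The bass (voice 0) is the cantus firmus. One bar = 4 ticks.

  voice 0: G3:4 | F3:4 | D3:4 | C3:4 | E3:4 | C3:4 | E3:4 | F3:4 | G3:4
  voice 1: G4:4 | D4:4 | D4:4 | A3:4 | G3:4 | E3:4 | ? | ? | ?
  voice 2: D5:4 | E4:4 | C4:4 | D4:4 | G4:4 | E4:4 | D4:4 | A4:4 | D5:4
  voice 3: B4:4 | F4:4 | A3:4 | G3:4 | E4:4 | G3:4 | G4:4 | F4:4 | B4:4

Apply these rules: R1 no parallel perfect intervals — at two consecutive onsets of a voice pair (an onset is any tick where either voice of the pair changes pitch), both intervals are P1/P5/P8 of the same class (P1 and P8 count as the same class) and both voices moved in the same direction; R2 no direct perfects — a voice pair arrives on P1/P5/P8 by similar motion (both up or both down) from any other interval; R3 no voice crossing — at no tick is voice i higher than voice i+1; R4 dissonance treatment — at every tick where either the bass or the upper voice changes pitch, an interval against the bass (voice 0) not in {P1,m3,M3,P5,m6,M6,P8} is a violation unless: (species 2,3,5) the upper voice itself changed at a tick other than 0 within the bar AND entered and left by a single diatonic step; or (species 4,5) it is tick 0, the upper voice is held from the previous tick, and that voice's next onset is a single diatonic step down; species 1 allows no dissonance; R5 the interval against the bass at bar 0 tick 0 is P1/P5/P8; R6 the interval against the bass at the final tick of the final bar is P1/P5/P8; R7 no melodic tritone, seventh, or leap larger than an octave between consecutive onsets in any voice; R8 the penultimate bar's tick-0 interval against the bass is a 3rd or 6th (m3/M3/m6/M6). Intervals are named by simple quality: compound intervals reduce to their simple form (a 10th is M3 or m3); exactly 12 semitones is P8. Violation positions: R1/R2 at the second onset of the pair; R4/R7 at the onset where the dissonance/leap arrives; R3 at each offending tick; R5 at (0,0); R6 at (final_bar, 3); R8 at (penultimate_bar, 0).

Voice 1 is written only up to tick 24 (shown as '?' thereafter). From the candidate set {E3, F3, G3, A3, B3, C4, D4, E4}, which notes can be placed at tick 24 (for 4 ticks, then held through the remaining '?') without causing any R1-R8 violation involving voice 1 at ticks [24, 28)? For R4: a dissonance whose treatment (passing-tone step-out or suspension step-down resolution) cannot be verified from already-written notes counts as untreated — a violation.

E3: legal
F3: violates R4
G3: violates R2
A3: violates R4
B3: violates R2
C4: violates R2
D4: violates R4,R7
E4: violates R2,R3

{E3}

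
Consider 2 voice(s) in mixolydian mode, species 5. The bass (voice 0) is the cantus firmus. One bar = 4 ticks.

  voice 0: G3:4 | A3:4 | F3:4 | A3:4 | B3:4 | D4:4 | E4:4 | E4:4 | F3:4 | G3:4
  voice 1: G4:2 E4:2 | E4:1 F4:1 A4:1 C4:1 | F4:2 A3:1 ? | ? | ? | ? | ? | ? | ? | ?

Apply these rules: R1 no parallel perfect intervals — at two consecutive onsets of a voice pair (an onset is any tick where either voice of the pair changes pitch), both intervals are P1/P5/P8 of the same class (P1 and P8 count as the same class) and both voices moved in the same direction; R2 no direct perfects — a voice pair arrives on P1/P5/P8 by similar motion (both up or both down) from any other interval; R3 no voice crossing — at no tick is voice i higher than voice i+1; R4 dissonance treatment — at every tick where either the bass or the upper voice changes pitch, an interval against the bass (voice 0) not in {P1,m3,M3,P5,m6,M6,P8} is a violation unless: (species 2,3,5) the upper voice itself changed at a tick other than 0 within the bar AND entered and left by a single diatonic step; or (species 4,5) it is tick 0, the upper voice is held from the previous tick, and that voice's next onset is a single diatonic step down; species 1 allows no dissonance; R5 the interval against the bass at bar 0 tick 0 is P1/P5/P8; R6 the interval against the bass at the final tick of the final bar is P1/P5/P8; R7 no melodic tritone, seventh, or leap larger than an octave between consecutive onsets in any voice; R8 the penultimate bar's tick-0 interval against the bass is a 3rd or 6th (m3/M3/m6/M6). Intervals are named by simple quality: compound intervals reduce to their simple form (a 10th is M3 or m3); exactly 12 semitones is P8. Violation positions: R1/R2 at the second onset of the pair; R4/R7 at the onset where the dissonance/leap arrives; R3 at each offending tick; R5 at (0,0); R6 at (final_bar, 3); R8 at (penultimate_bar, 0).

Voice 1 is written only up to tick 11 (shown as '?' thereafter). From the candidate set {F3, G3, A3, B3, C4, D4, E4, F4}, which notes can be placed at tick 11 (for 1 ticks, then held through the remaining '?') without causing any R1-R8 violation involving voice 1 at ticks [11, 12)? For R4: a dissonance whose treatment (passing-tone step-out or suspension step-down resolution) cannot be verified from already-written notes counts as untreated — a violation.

F3: legal
G3: violates R4
A3: legal
B3: violates R4
C4: legal
D4: legal
E4: violates R4
F4: legal

{A3, C4, D4, F3, F4}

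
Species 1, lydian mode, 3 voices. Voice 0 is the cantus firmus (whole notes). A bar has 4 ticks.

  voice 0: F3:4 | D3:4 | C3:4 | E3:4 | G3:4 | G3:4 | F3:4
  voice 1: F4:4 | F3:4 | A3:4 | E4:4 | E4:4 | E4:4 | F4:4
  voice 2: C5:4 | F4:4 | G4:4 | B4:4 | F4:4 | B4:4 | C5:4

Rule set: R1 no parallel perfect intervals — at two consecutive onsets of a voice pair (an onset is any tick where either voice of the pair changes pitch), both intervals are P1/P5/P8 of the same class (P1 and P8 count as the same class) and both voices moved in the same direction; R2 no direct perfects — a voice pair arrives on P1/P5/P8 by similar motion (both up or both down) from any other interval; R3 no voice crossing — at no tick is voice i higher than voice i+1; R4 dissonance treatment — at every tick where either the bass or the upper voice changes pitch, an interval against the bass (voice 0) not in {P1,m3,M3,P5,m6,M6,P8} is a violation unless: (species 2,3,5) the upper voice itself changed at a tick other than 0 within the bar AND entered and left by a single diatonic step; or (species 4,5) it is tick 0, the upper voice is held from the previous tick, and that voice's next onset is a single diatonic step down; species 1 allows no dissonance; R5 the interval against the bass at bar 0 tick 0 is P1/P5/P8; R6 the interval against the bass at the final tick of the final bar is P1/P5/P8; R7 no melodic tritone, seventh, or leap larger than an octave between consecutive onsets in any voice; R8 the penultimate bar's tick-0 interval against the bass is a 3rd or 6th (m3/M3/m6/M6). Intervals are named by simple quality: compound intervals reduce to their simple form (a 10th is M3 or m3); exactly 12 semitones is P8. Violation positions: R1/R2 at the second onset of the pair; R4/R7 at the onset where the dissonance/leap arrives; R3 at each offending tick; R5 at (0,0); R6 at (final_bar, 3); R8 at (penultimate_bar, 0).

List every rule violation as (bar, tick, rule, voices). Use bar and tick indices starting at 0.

bar 0: v0=F3 v1=F4 v2=C5 downbeat P5
bar 1: v0=D3 v1=F3 v2=F4 downbeat m3
bar 2: v0=C3 v1=A3 v2=G4 downbeat P5
bar 3: v0=E3 v1=E4 v2=B4 downbeat P5
bar 4: v0=G3 v1=E4 v2=F4 downbeat m7
bar 5: v0=G3 v1=E4 v2=B4 downbeat M3
bar 6: v0=F3 v1=F4 v2=C5 downbeat P5
  -> R2 @ bar 1 tick 0 v(1, 2): F4/C5 P5 -> F3/F4 P8 similar
  -> R1 @ bar 3 tick 0 v(0, 2): C3/G4 P5 -> E3/B4 P5 similar
  -> R2 @ bar 3 tick 0 v(0, 1): C3/A3 M6 -> E3/E4 P8 similar
  -> R2 @ bar 3 tick 0 v(1, 2): A3/G4 m7 -> E4/B4 P5 similar
  -> R4 @ bar 4 tick 0 v(0, 2): G3/F4 m7 untreated
  -> R7 @ bar 4 tick 0 v(2,): B4->F4 leap 6st
  -> R7 @ bar 5 tick 0 v(2,): F4->B4 leap 6st
  -> R1 @ bar 6 tick 0 v(1, 2): E4/B4 P5 -> F4/C5 P5 similar

(1, 0, R2, (1, 2))
(3, 0, R1, (0, 2))
(3, 0, R2, (0, 1))
(3, 0, R2, (1, 2))
(4, 0, R4, (0, 2))
(4, 0, R7, (2,))
(5, 0, R7, (2,))
(6, 0, R1, (1, 2))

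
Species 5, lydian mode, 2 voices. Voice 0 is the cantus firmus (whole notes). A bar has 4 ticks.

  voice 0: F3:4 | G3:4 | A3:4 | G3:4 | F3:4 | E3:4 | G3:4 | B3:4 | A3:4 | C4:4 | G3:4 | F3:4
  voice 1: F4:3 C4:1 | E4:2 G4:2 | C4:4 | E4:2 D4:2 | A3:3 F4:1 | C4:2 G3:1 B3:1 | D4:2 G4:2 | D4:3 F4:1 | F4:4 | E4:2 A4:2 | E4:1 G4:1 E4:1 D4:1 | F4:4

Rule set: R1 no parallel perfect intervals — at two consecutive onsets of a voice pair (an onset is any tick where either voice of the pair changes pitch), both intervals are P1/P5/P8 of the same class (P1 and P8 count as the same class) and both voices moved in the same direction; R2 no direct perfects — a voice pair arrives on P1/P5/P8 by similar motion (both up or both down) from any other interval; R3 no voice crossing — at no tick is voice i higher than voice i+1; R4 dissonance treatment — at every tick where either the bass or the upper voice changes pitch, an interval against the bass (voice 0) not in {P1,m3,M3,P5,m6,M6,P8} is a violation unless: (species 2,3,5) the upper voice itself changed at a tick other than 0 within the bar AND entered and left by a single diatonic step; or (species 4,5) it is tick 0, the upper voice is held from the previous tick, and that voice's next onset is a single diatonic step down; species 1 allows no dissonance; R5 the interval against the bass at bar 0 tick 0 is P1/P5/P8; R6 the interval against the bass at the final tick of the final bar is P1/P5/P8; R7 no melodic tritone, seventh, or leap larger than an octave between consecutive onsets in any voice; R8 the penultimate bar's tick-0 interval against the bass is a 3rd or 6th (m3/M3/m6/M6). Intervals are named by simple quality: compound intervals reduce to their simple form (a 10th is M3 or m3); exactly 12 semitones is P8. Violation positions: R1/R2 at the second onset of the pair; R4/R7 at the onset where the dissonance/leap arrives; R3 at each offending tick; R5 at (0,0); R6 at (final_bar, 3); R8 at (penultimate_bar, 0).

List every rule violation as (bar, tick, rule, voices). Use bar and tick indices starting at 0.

bar 0: v0=F3 v1=F4 downbeat P8
bar 1: v0=G3 v1=E4 downbeat M6
bar 2: v0=A3 v1=C4 downbeat m3
bar 3: v0=G3 v1=E4 downbeat M6
bar 4: v0=F3 v1=A3 downbeat M3
bar 5: v0=E3 v1=C4 downbeat m6
bar 6: v0=G3 v1=D4 downbeat P5
bar 7: v0=B3 v1=D4 downbeat m3
bar 8: v0=A3 v1=F4 downbeat m6
bar 9: v0=C4 v1=E4 downbeat M3
bar 10: v0=G3 v1=E4 downbeat M6
bar 11: v0=F3 v1=F4 downbeat P8
  -> R1 @ bar 6 tick 0 v(0, 1): E3/B3 P5 -> G3/D4 P5 similar
  -> R4 @ bar 7 tick 3 v(0, 1): B3/F4 TT untreated

(6, 0, R1, (0, 1))
(7, 3, R4, (0, 1))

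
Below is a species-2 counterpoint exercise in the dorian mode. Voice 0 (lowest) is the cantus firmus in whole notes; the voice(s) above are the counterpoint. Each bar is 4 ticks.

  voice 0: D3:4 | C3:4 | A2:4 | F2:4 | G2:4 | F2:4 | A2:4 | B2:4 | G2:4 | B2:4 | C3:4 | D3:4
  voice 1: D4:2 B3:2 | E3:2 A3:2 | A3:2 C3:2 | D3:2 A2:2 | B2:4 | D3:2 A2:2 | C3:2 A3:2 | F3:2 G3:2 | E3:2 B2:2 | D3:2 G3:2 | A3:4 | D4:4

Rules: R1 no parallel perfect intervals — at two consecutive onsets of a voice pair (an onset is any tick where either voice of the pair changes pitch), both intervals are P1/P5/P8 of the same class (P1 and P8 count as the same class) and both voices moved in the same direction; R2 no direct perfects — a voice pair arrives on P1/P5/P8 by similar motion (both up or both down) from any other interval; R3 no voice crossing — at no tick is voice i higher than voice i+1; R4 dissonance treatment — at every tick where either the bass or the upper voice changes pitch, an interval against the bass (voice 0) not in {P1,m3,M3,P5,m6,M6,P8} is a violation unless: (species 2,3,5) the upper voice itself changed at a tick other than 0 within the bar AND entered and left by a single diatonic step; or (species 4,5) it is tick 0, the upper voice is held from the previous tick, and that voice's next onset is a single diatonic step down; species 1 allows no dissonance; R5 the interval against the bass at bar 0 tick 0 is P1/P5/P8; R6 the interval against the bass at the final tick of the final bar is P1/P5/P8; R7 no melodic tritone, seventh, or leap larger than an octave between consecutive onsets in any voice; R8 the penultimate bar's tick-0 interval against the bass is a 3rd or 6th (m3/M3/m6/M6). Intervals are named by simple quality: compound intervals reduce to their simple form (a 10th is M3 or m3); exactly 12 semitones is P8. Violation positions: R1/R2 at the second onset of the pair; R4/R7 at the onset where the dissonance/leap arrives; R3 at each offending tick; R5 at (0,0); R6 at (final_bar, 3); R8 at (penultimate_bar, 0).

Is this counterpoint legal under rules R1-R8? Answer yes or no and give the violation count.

bar 0: v0=D3 v1=D4 (P8)
bar 1: v0=C3 v1=E3 (M3)
bar 2: v0=A2 v1=A3 (P8)
bar 3: v0=F2 v1=D3 (M6)
bar 4: v0=G2 v1=B2 (M3)
bar 5: v0=F2 v1=D3 (M6)
bar 6: v0=A2 v1=C3 (m3)
bar 7: v0=B2 v1=F3 (TT)
bar 8: v0=G2 v1=E3 (M6)
bar 9: v0=B2 v1=D3 (m3)
bar 10: v0=C3 v1=A3 (M6)
bar 11: v0=D3 v1=D4 (P8)
  R4 @ bar7.0: B2/F3 TT untreated
  R2 @ bar11.0: C3/A3 M6 -> D3/D4 P8 similar

No (2 violations)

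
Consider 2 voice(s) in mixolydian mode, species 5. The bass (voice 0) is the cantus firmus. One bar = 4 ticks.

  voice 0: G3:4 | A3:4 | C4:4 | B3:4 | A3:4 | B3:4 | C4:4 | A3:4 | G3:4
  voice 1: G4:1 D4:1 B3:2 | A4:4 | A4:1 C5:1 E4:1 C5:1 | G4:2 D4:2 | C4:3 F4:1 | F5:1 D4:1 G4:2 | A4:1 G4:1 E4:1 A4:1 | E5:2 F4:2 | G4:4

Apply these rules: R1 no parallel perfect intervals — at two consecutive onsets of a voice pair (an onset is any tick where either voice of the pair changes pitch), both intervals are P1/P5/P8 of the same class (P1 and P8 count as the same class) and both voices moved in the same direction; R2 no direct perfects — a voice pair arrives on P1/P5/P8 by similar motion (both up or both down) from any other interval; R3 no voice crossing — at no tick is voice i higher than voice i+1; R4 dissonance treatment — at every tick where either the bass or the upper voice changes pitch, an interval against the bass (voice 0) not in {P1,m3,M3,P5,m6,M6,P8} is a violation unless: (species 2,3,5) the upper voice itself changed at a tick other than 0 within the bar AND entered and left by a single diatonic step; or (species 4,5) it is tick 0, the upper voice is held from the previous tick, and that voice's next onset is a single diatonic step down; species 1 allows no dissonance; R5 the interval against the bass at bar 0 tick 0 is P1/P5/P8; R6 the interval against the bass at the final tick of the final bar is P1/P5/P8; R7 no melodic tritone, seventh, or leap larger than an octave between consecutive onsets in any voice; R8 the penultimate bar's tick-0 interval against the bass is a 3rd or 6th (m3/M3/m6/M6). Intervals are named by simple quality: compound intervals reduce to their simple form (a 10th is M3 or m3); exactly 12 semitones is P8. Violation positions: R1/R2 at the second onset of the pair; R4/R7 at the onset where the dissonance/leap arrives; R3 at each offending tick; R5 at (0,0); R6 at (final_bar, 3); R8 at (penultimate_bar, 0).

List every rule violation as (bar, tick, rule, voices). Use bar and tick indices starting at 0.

bar 0: v0=G3 v1=G4 downbeat P8
bar 1: v0=A3 v1=A4 downbeat P8
bar 2: v0=C4 v1=A4 downbeat M6
bar 3: v0=B3 v1=G4 downbeat m6
bar 4: v0=A3 v1=C4 downbeat m3
bar 5: v0=B3 v1=F5 downbeat TT
bar 6: v0=C4 v1=A4 downbeat M6
bar 7: v0=A3 v1=E5 downbeat P5
bar 8: v0=G3 v1=G4 downbeat P8
  -> R2 @ bar 1 tick 0 v(0, 1): G3/B3 M3 -> A3/A4 P8 similar
  -> R7 @ bar 1 tick 0 v(1,): B3->A4 leap 10st
  -> R4 @ bar 5 tick 0 v(0, 1): B3/F5 TT untreated
  -> R7 @ bar 5 tick 1 v(1,): F5->D4 leap 15st
  -> R8 @ bar 7 tick 0 v(0, 1): penult P5 not 3rd/6th
  -> R7 @ bar 7 tick 2 v(1,): E5->F4 leap 11st

(1, 0, R2, (0, 1))
(1, 0, R7, (1,))
(5, 0, R4, (0, 1))
(5, 1, R7, (1,))
(7, 0, R8, (0, 1))
(7, 2, R7, (1,))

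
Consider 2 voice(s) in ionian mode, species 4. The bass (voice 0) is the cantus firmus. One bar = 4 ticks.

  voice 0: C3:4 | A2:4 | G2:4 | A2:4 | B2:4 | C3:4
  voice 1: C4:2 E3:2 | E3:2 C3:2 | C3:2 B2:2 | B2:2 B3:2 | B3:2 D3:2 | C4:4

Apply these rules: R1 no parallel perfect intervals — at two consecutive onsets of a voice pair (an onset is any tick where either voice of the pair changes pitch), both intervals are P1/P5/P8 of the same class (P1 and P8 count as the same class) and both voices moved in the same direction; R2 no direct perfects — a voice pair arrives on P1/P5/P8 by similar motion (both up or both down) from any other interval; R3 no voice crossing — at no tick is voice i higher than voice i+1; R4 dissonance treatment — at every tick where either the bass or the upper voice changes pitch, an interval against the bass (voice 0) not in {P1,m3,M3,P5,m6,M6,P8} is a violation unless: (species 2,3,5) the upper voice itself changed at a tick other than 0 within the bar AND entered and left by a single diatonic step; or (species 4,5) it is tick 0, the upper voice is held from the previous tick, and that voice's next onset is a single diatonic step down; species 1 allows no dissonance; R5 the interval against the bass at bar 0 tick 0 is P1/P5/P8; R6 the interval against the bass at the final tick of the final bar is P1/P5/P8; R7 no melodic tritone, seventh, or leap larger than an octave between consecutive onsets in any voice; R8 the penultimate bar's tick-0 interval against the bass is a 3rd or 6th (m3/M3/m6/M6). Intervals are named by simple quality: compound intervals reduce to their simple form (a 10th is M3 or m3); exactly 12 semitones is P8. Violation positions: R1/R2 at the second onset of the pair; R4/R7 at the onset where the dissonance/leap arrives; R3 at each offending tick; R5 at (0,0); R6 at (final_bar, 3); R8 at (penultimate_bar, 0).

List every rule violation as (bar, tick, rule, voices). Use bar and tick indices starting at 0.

bar 0: v0=C3 v1=C4 downbeat P8
bar 1: v0=A2 v1=E3 downbeat P5
bar 2: v0=G2 v1=C3 downbeat P4
bar 3: v0=A2 v1=B2 downbeat M2
bar 4: v0=B2 v1=B3 downbeat P8
bar 5: v0=C3 v1=C4 downbeat P8
  -> R4 @ bar 3 tick 0 v(0, 1): A2/B2 M2 untreated
  -> R4 @ bar 3 tick 2 v(0, 1): A2/B3 M2 untreated
  -> R8 @ bar 4 tick 0 v(0, 1): penult P8 not 3rd/6th
  -> R2 @ bar 5 tick 0 v(0, 1): B2/D3 m3 -> C3/C4 P8 similar
  -> R7 @ bar 5 tick 0 v(1,): D3->C4 leap 10st

(3, 0, R4, (0, 1))
(3, 2, R4, (0, 1))
(4, 0, R8, (0, 1))
(5, 0, R2, (0, 1))
(5, 0, R7, (1,))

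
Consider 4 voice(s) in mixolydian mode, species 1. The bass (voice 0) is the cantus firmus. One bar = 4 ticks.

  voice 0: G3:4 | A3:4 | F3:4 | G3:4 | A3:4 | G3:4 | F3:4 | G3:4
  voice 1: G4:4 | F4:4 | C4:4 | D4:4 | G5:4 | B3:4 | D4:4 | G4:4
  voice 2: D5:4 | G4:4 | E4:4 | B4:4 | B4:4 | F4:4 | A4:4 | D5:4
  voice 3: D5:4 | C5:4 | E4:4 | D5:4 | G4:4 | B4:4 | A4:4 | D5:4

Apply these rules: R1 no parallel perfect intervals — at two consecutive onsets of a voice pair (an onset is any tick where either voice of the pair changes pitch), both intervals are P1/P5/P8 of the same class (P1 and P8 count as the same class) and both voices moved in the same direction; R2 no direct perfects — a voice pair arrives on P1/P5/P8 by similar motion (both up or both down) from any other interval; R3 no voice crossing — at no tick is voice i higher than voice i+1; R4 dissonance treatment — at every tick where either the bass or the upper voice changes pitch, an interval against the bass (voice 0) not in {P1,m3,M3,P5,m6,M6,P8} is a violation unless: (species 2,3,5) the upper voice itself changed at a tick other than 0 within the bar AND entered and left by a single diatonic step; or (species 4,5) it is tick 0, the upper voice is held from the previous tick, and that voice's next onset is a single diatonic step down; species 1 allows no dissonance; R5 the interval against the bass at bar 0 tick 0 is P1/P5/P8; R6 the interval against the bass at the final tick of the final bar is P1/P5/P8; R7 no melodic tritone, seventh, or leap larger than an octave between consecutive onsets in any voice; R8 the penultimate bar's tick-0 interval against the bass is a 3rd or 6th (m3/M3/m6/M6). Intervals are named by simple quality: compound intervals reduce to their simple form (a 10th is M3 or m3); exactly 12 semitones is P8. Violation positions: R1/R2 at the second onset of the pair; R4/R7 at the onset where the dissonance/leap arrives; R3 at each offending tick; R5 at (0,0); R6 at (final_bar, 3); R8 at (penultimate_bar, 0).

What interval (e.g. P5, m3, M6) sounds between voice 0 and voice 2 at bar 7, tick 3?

voice 0=G3 voice 2=D5 -> P5

P5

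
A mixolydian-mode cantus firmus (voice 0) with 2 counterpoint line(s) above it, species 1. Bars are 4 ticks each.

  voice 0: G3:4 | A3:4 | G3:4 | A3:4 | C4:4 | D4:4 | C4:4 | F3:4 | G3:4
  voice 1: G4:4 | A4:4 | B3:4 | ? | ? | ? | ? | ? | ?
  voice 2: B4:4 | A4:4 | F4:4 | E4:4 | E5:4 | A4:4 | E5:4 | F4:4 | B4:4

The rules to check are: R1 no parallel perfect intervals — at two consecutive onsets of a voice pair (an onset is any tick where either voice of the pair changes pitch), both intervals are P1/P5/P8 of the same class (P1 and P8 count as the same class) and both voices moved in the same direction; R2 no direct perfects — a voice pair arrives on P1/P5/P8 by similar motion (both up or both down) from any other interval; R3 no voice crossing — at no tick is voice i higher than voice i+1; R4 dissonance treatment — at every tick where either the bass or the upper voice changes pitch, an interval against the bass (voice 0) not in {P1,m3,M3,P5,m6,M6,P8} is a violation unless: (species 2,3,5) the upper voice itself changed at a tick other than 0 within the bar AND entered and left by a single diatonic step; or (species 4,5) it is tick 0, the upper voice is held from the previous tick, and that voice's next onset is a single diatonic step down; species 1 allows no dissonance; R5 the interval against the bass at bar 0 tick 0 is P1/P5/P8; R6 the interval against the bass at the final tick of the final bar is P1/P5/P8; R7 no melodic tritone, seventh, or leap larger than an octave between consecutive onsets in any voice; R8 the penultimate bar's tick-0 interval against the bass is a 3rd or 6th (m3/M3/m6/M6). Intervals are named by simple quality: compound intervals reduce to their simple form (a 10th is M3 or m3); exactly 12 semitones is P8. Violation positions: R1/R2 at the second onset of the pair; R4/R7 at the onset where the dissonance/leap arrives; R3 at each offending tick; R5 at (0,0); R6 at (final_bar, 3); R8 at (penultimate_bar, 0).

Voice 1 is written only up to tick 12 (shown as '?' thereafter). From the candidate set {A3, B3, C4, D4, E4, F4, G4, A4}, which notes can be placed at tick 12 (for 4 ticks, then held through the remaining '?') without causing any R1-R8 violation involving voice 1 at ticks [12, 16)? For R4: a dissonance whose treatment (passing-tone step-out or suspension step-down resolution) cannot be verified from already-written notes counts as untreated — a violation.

{C4}

A3: violates R2
B3: violates R4
C4: legal
D4: violates R4
E4: violates R2
F4: violates R3,R7
G4: violates R3,R4
A4: violates R2,R3,R7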